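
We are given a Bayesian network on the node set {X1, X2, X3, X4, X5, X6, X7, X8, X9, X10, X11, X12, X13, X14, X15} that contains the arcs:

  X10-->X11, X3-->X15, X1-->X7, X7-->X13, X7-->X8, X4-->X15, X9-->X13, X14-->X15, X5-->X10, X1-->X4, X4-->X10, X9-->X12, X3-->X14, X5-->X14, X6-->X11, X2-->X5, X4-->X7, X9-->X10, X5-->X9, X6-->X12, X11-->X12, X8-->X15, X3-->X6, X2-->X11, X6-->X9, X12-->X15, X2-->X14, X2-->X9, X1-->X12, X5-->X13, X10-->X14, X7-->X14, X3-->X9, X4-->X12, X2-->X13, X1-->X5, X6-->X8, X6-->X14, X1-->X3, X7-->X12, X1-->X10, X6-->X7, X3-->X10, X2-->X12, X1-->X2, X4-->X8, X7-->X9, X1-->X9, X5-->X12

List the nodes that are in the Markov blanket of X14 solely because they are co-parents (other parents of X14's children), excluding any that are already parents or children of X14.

Children of X14: X15.
  X15's other parents are X3, X4, X8, X12.
Excluding nodes already adjacent to X14 (X2, X3, X5, X6, X7, X10, X15), the co-parent-only contribution is {X4, X8, X12}.

{X4, X8, X12}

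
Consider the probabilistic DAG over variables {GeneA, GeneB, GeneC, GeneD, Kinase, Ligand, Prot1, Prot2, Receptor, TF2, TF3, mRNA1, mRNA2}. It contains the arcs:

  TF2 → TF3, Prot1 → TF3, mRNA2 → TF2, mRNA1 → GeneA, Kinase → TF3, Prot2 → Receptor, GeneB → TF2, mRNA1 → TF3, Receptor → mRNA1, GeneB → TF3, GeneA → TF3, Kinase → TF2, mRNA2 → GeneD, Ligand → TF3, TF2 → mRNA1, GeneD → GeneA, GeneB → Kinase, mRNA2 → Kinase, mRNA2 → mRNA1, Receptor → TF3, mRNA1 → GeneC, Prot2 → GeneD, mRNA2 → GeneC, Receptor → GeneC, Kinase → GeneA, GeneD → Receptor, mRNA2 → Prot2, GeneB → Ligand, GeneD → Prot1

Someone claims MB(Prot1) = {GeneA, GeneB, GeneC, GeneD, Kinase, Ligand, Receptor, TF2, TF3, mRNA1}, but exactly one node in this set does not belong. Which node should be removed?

Parents of Prot1: GeneD.
Prot1's children: TF3.
Parents of each child, excluding Prot1:
  TF3 also has parents GeneA, GeneB, Kinase, Ligand, Receptor, TF2, mRNA1.
MB(Prot1) = {GeneA, GeneB, GeneD, Kinase, Ligand, Receptor, TF2, TF3, mRNA1}.
GeneC is neither a parent, child, nor co-parent of Prot1, so it does not belong.

GeneC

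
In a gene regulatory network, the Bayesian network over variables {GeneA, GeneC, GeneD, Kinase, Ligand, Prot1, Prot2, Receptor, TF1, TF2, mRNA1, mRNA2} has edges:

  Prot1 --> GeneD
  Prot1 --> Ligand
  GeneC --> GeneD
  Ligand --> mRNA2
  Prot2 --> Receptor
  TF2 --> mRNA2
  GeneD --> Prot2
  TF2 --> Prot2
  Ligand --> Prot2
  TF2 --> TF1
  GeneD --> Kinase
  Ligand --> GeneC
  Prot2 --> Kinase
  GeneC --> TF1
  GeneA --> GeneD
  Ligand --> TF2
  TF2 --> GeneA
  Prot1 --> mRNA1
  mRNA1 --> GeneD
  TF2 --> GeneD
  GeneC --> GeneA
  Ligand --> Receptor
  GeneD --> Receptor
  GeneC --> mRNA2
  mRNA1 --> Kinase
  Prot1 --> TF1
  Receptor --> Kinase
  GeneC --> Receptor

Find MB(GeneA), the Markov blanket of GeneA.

{GeneC, GeneD, Prot1, TF2, mRNA1}

GeneA has parents GeneC, TF2.
Ch(GeneA) = {GeneD}.
Parents of each child, excluding GeneA:
  GeneD's other parents are GeneC, Prot1, TF2, mRNA1.
Taking the union gives {GeneC, GeneD, Prot1, TF2, mRNA1}.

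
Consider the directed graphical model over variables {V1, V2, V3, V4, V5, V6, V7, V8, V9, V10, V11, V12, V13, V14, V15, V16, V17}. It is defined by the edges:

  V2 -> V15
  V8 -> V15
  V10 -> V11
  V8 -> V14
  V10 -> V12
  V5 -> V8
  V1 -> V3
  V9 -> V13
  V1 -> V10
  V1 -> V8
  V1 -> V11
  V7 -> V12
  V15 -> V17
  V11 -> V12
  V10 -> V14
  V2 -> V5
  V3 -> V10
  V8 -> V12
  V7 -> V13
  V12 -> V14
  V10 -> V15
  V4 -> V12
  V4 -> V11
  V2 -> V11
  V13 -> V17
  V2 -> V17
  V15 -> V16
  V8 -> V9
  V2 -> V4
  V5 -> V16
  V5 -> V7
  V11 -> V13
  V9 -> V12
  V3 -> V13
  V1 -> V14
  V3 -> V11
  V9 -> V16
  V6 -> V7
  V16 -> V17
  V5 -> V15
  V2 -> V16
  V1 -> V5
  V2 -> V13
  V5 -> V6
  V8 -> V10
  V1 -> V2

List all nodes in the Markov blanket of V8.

The Markov blanket of a node is its parents, its children, and the other parents of its children.
V8 has parents V1, V5.
Ch(V8) = {V9, V10, V12, V14, V15}.
Parents of each child, excluding V8:
  V9: no additional parents.
  V10 also has parents V1, V3.
  V12's other parents are V4, V7, V9, V10, V11.
  parents(V14) \ {V8} = {V1, V10, V12}.
  parents(V15) \ {V8} = {V2, V5, V10}.
So the Markov blanket of V8 is {V1, V2, V3, V4, V5, V7, V9, V10, V11, V12, V14, V15}.

{V1, V2, V3, V4, V5, V7, V9, V10, V11, V12, V14, V15}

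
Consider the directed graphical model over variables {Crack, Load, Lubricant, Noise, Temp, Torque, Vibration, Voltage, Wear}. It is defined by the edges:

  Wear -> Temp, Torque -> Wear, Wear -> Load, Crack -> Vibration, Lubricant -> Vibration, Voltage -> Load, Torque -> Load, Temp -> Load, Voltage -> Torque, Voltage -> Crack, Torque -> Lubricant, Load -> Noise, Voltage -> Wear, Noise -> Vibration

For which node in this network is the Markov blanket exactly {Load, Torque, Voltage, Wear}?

Temp

The target node must have every member of {Load, Torque, Voltage, Wear} as a parent, child, or co-parent, and no others.
Parents of Temp: Wear; children: Load; co-parents: Torque, Voltage, Wear.
These exactly cover the given set, so the node is Temp.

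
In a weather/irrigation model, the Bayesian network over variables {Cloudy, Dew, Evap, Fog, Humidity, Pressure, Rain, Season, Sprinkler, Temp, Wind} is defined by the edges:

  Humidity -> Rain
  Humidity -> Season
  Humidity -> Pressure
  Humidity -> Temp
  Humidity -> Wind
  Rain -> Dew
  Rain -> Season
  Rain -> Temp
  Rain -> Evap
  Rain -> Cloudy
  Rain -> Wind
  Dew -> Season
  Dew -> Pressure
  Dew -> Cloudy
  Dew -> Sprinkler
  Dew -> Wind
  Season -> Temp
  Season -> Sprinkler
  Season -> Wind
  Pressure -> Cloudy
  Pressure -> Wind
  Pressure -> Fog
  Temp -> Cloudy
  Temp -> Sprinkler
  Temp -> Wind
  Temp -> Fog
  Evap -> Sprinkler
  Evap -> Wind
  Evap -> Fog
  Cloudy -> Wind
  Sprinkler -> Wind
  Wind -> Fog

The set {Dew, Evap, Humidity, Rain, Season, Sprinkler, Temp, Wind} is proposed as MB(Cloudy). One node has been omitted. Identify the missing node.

A node's Markov blanket = Pa ∪ Ch ∪ (parents of Ch other than the node itself).
Cloudy has parents Dew, Pressure, Rain, Temp.
Ch(Cloudy) = {Wind}.
Parents of each child, excluding Cloudy:
  parents(Wind) \ {Cloudy} = {Dew, Evap, Humidity, Pressure, Rain, Season, Sprinkler, Temp}.
MB(Cloudy) = {Dew, Evap, Humidity, Pressure, Rain, Season, Sprinkler, Temp, Wind}.
Comparing with the claimed set, Pressure is missing.

Pressure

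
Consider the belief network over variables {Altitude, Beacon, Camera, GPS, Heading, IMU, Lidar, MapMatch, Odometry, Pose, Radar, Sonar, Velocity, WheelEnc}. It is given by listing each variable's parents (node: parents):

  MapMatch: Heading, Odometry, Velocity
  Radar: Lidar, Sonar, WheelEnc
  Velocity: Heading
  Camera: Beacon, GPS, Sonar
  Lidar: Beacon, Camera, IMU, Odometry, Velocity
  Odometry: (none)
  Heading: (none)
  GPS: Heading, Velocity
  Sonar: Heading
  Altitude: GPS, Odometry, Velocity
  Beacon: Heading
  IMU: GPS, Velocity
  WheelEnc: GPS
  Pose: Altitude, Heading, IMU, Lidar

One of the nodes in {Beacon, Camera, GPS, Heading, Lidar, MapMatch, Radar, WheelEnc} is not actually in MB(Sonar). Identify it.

MapMatch

By definition, MB(Sonar) is built from Sonar's parents, Sonar's children, and the co-parents of Sonar.
Children of Sonar: Camera, Radar.
Parents of Sonar: Heading.
Other parents of Sonar's children:
  Camera also has parents Beacon, GPS.
  Radar also has parents Lidar, WheelEnc.
MB(Sonar) = {Beacon, Camera, GPS, Heading, Lidar, Radar, WheelEnc}.
MapMatch is neither a parent, child, nor co-parent of Sonar, so it does not belong.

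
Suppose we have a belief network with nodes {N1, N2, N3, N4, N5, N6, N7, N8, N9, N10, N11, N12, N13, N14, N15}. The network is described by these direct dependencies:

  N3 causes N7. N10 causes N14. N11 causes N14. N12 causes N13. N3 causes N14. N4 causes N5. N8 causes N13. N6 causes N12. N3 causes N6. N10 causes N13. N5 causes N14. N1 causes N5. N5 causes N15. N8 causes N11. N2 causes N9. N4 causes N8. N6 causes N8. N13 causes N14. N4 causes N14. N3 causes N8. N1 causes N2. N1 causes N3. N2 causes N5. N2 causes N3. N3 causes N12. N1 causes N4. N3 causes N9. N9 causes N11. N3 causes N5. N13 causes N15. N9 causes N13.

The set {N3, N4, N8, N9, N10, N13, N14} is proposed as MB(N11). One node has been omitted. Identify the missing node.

N5

N11's parents: N8, N9.
Ch(N11) = {N14}.
Co-parents of N11 (other parents of its children):
  N14: N3, N4, N5, N10, N13
MB(N11) = {N3, N4, N5, N8, N9, N10, N13, N14}.
Comparing with the claimed set, N5 is missing.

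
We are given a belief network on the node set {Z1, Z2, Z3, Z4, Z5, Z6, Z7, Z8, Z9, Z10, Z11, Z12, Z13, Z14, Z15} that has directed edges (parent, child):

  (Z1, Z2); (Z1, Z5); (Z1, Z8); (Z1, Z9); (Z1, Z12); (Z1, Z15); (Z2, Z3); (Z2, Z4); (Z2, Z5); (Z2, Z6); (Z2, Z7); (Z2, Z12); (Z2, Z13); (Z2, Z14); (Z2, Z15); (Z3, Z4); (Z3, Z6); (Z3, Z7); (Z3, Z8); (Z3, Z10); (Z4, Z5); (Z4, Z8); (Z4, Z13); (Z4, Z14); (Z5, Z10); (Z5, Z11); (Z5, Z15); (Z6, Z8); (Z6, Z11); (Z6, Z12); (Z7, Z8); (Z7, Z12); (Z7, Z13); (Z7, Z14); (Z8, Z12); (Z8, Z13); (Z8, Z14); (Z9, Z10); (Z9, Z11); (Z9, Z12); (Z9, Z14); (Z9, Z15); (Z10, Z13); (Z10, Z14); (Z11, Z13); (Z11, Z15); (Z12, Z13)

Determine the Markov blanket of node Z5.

Z5's parents: Z1, Z2, Z4.
Children of Z5: Z10, Z11, Z15.
Co-parents of Z5 (other parents of its children):
  Z10: Z3, Z9
  Z11: Z6, Z9
  Z15: Z1, Z2, Z9, Z11
MB(Z5) = {Z1, Z2, Z3, Z4, Z6, Z9, Z10, Z11, Z15}.

{Z1, Z2, Z3, Z4, Z6, Z9, Z10, Z11, Z15}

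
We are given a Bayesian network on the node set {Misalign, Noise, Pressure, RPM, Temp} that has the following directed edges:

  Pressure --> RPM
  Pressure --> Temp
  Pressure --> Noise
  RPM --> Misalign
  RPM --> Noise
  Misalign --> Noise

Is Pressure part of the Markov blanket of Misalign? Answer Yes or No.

Yes

Pressure is a co-parent of Misalign: both are parents of Noise.
So Pressure ∈ MB(Misalign).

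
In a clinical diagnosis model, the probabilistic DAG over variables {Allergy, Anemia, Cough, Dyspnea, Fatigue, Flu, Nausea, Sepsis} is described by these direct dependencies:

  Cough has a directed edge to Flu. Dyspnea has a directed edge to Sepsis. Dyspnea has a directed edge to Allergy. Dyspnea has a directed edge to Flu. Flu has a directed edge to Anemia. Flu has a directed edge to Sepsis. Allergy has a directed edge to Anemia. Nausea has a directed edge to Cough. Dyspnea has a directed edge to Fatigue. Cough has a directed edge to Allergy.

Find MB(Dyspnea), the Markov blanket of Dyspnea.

The Markov blanket of a node is its parents, its children, and the other parents of its children.
Pa(Dyspnea) = {}.
Ch(Dyspnea) = {Allergy, Fatigue, Flu, Sepsis}.
For each child, the remaining parents (spouses of Dyspnea):
  Fatigue: no additional parents.
  parents(Flu) \ {Dyspnea} = {Cough}.
  Sepsis also has parent Flu.
  Allergy also has parent Cough.
MB(Dyspnea) = {Allergy, Cough, Fatigue, Flu, Sepsis}.

{Allergy, Cough, Fatigue, Flu, Sepsis}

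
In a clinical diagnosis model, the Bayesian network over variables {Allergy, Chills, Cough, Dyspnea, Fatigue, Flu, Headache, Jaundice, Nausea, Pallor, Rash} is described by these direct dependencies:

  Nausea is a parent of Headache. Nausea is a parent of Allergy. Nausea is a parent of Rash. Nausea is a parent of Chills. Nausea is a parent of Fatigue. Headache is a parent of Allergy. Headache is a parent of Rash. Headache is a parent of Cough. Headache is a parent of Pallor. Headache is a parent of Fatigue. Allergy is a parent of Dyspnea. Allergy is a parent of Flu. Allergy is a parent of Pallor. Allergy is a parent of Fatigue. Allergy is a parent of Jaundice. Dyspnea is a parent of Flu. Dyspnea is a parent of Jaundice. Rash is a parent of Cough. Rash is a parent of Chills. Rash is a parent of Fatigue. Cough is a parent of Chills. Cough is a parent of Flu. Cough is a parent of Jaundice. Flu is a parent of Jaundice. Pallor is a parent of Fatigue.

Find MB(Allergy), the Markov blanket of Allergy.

The Markov blanket of a node is its parents, its children, and the other parents of its children.
Allergy has parents Headache, Nausea.
Allergy's children: Dyspnea, Fatigue, Flu, Jaundice, Pallor.
Other parents of Allergy's children:
  Dyspnea: no additional parents.
  parents(Flu) \ {Allergy} = {Cough, Dyspnea}.
  Pallor's other parent is Headache.
  parents(Fatigue) \ {Allergy} = {Headache, Nausea, Pallor, Rash}.
  Jaundice's other parents are Cough, Dyspnea, Flu.
Taking the union gives {Cough, Dyspnea, Fatigue, Flu, Headache, Jaundice, Nausea, Pallor, Rash}.

{Cough, Dyspnea, Fatigue, Flu, Headache, Jaundice, Nausea, Pallor, Rash}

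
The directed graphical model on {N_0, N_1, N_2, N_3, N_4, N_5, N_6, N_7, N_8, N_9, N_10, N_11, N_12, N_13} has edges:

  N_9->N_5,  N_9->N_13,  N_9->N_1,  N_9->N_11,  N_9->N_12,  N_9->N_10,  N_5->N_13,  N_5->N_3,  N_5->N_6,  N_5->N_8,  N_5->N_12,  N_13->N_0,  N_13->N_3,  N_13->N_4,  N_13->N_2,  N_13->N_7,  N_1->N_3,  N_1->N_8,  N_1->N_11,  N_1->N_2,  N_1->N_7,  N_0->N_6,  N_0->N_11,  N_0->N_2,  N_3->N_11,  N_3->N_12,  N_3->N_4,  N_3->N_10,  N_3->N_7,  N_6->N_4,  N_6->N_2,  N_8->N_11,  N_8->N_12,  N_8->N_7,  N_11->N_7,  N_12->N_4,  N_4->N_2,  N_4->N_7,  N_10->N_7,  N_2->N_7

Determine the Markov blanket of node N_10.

{N_1, N_2, N_3, N_4, N_7, N_8, N_9, N_11, N_13}

By definition, MB(N_10) is built from N_10's parents, N_10's children, and the co-parents of N_10.
N_10 has child N_7.
Parents of N_10: N_3, N_9.
For each child, the remaining parents (spouses of N_10):
  N_7's other parents are N_1, N_2, N_3, N_4, N_8, N_11, N_13.
So the Markov blanket of N_10 is {N_1, N_2, N_3, N_4, N_7, N_8, N_9, N_11, N_13}.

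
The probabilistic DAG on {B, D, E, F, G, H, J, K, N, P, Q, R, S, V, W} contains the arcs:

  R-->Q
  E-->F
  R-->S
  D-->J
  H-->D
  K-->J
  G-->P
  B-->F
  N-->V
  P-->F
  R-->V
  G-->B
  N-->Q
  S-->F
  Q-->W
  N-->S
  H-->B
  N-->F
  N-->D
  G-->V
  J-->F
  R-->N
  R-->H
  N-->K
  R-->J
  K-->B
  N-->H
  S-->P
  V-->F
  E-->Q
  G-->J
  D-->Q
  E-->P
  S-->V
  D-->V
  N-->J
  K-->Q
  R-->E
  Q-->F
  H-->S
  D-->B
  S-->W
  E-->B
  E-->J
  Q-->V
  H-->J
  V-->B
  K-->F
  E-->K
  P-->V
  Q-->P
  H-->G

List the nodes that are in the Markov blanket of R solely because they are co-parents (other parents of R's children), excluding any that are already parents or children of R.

{D, G, K, P}

Children of R: E, H, J, N, Q, S, V.
  N has no other parent.
  E has no other parent.
  parents(H) \ {R} = {N}.
  S also has parents H, N.
  Q's other parents are D, E, K, N.
  parents(J) \ {R} = {D, E, G, H, K, N}.
  V also has parents D, G, N, P, Q, S.
Excluding nodes already adjacent to R (E, H, J, N, Q, S, V), the co-parent-only contribution is {D, G, K, P}.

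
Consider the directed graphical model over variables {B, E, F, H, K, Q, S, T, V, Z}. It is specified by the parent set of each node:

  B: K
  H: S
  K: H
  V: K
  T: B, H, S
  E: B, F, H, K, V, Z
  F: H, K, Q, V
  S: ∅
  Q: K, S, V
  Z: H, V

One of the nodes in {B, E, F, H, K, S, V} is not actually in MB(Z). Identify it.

Z's parents: H, V.
Z's children: E.
Other parents of Z's children:
  E: B, F, H, K, V
MB(Z) = {B, E, F, H, K, V}.
S is neither a parent, child, nor co-parent of Z, so it does not belong.

S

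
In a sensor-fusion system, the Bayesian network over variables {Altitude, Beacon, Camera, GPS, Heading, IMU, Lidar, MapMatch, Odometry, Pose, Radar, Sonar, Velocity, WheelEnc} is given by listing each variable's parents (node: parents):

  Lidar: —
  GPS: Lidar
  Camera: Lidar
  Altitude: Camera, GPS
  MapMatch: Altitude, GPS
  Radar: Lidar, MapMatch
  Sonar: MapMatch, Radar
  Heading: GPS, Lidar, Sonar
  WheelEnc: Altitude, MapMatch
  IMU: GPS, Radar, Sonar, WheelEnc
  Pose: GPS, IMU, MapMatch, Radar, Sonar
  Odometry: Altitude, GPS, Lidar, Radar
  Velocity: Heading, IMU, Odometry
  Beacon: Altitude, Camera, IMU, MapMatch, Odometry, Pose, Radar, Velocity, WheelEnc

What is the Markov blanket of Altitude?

Altitude's children: Beacon, MapMatch, Odometry, WheelEnc.
Pa(Altitude) = {Camera, GPS}.
Parents of each child, excluding Altitude:
  parents(MapMatch) \ {Altitude} = {GPS}.
  WheelEnc's other parent is MapMatch.
  Odometry also has parents GPS, Lidar, Radar.
  parents(Beacon) \ {Altitude} = {Camera, IMU, MapMatch, Odometry, Pose, Radar, Velocity, WheelEnc}.
MB(Altitude) = {Beacon, Camera, GPS, IMU, Lidar, MapMatch, Odometry, Pose, Radar, Velocity, WheelEnc}.

{Beacon, Camera, GPS, IMU, Lidar, MapMatch, Odometry, Pose, Radar, Velocity, WheelEnc}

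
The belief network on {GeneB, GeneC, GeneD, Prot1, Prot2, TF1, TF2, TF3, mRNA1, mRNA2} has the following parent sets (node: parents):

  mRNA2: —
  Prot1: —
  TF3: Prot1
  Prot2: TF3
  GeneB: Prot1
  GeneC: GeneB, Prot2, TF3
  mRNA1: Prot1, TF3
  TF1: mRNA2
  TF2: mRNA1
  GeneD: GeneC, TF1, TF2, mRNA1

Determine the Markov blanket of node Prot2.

Recall MB(v) = parents ∪ children ∪ spouses, where spouses are the other parents of v's children.
Children of Prot2: GeneC.
Prot2's parents: TF3.
For each child, the remaining parents (spouses of Prot2):
  GeneC: GeneB, TF3
MB(Prot2) = {GeneB, GeneC, TF3}.

{GeneB, GeneC, TF3}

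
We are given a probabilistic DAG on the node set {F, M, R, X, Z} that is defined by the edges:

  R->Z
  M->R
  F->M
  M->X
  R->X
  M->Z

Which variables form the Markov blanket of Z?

{M, R}

Parents of Z: M, R.
Z's children: none.
With no children, Z has no spouses; the co-parent set is empty.
MB(Z) = {M, R}.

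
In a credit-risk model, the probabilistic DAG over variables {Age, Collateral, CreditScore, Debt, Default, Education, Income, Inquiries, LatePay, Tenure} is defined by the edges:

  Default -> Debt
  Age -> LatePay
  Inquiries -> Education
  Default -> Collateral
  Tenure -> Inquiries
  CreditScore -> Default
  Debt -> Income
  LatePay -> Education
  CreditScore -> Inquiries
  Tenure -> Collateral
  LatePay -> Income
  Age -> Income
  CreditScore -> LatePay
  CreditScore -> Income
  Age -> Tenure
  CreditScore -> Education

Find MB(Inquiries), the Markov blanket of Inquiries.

Inquiries's children: Education.
Parents of Inquiries: CreditScore, Tenure.
Parents of each child, excluding Inquiries:
  Education's other parents are CreditScore, LatePay.
Union: {CreditScore, Tenure} ∪ {Education} ∪ {CreditScore, LatePay} = {CreditScore, Education, LatePay, Tenure}.

{CreditScore, Education, LatePay, Tenure}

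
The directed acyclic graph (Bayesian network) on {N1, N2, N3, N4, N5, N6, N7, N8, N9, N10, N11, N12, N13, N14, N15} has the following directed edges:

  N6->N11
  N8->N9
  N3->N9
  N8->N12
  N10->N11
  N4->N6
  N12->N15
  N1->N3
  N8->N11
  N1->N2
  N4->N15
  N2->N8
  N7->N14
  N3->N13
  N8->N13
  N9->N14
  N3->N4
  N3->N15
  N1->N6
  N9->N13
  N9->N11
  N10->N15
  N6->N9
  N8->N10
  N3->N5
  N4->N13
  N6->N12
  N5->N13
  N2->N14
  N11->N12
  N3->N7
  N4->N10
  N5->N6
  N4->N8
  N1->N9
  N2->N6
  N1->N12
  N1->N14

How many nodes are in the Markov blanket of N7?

5

N7's parents: N3.
Children of N7: N14.
Other parents of N7's children:
  N14: N1, N2, N9
MB(N7) = {N1, N2, N3, N9, N14}, which has 5 nodes.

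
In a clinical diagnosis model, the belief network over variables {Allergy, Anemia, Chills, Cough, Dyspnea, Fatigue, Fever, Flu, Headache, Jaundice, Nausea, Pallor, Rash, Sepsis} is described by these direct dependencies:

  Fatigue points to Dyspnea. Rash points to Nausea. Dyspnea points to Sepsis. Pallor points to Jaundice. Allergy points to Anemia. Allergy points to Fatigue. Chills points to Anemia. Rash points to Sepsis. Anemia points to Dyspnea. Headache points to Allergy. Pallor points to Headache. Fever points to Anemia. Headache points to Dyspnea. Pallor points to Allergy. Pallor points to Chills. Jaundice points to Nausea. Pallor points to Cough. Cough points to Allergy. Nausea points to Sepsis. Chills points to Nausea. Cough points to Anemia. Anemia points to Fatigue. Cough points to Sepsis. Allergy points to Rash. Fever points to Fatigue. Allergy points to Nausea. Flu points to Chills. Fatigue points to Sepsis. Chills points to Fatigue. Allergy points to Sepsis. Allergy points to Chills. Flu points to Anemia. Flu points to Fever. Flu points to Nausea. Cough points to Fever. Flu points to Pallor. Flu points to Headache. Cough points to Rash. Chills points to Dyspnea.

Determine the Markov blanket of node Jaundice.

The Markov blanket of a node is its parents, its children, and the other parents of its children.
Jaundice's parents: Pallor.
Jaundice has child Nausea.
Parents of each child, excluding Jaundice:
  Nausea also has parents Allergy, Chills, Flu, Rash.
Union: {Pallor} ∪ {Nausea} ∪ {Allergy, Chills, Flu, Rash} = {Allergy, Chills, Flu, Nausea, Pallor, Rash}.

{Allergy, Chills, Flu, Nausea, Pallor, Rash}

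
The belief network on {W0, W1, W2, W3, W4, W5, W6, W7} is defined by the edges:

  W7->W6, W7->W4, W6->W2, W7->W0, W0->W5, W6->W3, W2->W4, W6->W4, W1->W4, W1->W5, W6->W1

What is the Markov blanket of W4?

{W1, W2, W6, W7}

The Markov blanket of a node is its parents, its children, and the other parents of its children.
Children of W4: none.
W4's parents: W1, W2, W6, W7.
With no children, W4 has no spouses; the co-parent set is empty.
MB(W4) = {W1, W2, W6, W7}.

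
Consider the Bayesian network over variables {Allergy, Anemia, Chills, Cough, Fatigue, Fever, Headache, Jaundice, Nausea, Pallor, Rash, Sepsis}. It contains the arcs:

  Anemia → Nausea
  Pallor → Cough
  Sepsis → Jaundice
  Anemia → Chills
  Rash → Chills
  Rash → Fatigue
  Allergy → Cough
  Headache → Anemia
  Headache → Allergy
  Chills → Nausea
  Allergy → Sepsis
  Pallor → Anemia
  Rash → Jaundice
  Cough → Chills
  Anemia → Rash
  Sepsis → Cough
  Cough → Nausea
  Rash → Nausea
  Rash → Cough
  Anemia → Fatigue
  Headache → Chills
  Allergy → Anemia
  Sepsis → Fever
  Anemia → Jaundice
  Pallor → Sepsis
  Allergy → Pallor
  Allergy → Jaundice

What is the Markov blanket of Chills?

Pa(Chills) = {Anemia, Cough, Headache, Rash}.
Chills's children: Nausea.
Parents of each child, excluding Chills:
  Nausea: Anemia, Cough, Rash
MB(Chills) = {Anemia, Cough, Headache, Nausea, Rash}.

{Anemia, Cough, Headache, Nausea, Rash}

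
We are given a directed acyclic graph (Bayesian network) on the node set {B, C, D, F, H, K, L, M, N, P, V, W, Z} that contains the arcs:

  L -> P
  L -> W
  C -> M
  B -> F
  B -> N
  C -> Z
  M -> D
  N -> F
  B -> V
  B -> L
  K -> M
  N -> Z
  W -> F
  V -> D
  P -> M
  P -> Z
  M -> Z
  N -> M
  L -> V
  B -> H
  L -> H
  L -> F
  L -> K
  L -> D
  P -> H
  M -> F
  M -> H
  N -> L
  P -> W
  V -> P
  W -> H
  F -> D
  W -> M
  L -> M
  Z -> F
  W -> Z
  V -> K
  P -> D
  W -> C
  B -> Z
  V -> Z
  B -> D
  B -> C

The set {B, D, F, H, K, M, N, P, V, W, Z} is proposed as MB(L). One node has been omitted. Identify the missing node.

Pa(L) = {B, N}.
Children of L: D, F, H, K, M, P, V, W.
Parents of each child, excluding L:
  V also has parent B.
  parents(P) \ {L} = {V}.
  W's other parent is P.
  K also has parent V.
  M also has parents C, K, N, P, W.
  F's other parents are B, M, N, W, Z.
  parents(D) \ {L} = {B, F, M, P, V}.
  parents(H) \ {L} = {B, M, P, W}.
MB(L) = {B, C, D, F, H, K, M, N, P, V, W, Z}.
Comparing with the claimed set, C is missing.

C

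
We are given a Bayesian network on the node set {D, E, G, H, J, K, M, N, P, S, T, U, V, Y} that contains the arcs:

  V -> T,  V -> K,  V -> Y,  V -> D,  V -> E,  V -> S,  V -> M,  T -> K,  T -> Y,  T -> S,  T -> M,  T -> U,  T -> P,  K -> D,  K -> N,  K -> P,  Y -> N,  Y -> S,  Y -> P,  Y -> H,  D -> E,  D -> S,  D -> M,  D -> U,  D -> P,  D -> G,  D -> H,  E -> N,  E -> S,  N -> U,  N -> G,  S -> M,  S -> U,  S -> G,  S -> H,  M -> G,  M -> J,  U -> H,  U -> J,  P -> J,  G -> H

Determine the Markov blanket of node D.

{E, G, H, K, M, N, P, S, T, U, V, Y}

D's parents: K, V.
Children of D: E, G, H, M, P, S, U.
For each child, the remaining parents (spouses of D):
  E: V
  S: E, T, V, Y
  M: S, T, V
  U: N, S, T
  P: K, T, Y
  G: M, N, S
  H: G, S, U, Y
MB(D) = {E, G, H, K, M, N, P, S, T, U, V, Y}.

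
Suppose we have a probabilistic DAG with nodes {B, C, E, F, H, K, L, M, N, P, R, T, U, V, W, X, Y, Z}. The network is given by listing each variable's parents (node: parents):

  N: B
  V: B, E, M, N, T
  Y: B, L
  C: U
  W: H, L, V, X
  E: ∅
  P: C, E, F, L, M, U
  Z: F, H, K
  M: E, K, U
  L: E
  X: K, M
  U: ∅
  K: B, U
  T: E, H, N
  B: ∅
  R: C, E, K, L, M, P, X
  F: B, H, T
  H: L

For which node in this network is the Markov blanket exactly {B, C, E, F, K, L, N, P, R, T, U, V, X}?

The target node must have every member of {B, C, E, F, K, L, N, P, R, T, U, V, X} as a parent, child, or co-parent, and no others.
Parents of M: E, K, U; children: P, R, V, X; co-parents: B, C, E, F, K, L, N, P, T, U, X.
These exactly cover the given set, so the node is M.

M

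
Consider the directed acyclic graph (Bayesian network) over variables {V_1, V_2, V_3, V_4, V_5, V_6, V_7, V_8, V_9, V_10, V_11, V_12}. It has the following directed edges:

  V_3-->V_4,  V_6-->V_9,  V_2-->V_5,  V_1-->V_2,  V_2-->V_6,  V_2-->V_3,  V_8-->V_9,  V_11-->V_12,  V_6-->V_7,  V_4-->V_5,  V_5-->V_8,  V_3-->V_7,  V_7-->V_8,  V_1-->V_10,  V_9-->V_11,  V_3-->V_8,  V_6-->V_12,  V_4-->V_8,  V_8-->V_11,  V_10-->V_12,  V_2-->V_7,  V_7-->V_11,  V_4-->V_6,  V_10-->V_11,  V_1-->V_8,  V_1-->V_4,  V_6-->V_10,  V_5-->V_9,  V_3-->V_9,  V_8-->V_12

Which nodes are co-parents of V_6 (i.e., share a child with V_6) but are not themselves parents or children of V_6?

Children of V_6: V_7, V_9, V_10, V_12.
  V_7: V_2, V_3
  V_9: V_3, V_5, V_8
  V_10: V_1
  V_12: V_8, V_10, V_11
Excluding nodes already adjacent to V_6 (V_2, V_4, V_7, V_9, V_10, V_12), the co-parent-only contribution is {V_1, V_3, V_5, V_8, V_11}.

{V_1, V_3, V_5, V_8, V_11}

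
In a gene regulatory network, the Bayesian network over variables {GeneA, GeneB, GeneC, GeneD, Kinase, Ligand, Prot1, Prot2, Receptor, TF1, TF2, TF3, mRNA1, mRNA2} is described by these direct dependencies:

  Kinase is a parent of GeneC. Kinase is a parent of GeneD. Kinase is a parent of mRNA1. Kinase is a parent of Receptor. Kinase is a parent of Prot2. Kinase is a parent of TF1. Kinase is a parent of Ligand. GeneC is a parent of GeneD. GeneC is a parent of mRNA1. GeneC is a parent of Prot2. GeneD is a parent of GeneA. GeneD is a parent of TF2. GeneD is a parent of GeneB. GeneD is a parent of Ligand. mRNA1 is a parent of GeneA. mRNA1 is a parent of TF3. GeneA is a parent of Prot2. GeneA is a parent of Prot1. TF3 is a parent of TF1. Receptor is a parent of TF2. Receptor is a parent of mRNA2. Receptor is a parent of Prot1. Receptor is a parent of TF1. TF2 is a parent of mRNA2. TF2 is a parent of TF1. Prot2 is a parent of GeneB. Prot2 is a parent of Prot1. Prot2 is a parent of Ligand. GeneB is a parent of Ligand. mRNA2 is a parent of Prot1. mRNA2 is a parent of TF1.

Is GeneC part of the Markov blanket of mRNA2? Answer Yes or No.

Children of mRNA2: Prot1, TF1.
mRNA2 has parents Receptor, TF2.
For each child, the remaining parents (spouses of mRNA2):
  Prot1 also has parents GeneA, Prot2, Receptor.
  TF1 also has parents Kinase, Receptor, TF2, TF3.
MB(mRNA2) = {GeneA, Kinase, Prot1, Prot2, Receptor, TF1, TF2, TF3}; GeneC is not in this set.

No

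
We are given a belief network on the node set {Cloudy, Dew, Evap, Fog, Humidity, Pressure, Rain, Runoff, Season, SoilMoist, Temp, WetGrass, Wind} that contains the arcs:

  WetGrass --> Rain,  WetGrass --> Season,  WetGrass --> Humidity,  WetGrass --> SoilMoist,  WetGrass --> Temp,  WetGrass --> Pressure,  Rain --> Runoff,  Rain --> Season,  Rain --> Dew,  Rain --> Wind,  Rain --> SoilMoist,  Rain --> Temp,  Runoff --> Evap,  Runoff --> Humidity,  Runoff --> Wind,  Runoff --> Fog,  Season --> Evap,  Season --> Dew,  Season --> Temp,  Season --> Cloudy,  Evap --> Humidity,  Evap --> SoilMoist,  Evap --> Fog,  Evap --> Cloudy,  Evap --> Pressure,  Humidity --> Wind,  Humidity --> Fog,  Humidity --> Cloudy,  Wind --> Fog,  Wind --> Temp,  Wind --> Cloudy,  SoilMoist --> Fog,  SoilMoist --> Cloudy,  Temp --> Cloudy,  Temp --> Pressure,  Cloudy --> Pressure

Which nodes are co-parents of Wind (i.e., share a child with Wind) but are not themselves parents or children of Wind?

{Evap, Season, SoilMoist, WetGrass}

Children of Wind: Cloudy, Fog, Temp.
  Fog's other parents are Evap, Humidity, Runoff, SoilMoist.
  Temp also has parents Rain, Season, WetGrass.
  Cloudy's other parents are Evap, Humidity, Season, SoilMoist, Temp.
Excluding nodes already adjacent to Wind (Cloudy, Fog, Humidity, Rain, Runoff, Temp), the co-parent-only contribution is {Evap, Season, SoilMoist, WetGrass}.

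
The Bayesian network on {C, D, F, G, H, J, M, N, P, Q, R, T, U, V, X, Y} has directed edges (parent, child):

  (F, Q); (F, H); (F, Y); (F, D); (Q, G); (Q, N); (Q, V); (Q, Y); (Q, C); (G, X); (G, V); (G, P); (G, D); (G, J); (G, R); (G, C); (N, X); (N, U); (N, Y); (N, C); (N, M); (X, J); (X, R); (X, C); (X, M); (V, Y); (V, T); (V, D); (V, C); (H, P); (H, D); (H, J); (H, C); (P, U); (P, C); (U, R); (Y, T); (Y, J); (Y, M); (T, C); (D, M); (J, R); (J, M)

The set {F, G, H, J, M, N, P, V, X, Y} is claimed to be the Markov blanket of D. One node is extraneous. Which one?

P

A node's Markov blanket = Pa ∪ Ch ∪ (parents of Ch other than the node itself).
D has parents F, G, H, V.
D's children: M.
For each child, the remaining parents (spouses of D):
  M's other parents are J, N, X, Y.
MB(D) = {F, G, H, J, M, N, V, X, Y}.
P is neither a parent, child, nor co-parent of D, so it does not belong.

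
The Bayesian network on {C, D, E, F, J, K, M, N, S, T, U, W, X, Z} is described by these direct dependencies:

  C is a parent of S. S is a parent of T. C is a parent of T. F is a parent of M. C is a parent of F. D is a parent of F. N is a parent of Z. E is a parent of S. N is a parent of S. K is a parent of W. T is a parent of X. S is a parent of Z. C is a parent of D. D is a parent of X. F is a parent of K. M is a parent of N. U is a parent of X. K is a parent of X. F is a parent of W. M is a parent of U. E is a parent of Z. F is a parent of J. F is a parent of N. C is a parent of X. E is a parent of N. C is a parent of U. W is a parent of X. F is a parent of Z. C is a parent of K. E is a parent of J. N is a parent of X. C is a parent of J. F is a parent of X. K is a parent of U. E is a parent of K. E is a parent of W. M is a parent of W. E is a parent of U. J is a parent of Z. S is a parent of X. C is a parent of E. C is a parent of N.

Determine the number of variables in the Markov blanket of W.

Parents of W: E, F, K, M.
W has child X.
Parents of each child, excluding W:
  X also has parents C, D, F, K, N, S, T, U.
MB(W) = {C, D, E, F, K, M, N, S, T, U, X}, which has 11 nodes.

11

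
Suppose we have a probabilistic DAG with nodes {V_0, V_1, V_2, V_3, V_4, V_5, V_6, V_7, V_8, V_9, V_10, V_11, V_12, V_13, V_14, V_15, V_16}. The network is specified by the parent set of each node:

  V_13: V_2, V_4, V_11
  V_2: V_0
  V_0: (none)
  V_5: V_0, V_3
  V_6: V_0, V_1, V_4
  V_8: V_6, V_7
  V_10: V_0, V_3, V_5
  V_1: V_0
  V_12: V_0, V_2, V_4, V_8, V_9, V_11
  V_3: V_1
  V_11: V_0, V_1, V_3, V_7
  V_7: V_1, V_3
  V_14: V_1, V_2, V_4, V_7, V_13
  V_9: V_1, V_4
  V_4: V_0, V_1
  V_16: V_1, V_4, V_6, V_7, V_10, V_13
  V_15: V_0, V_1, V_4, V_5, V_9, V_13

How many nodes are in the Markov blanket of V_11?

10

Recall MB(v) = parents ∪ children ∪ spouses, where spouses are the other parents of v's children.
V_11 has parents V_0, V_1, V_3, V_7.
Children of V_11: V_12, V_13.
For each child, the remaining parents (spouses of V_11):
  V_12: V_0, V_2, V_4, V_8, V_9
  V_13: V_2, V_4
MB(V_11) = {V_0, V_1, V_2, V_3, V_4, V_7, V_8, V_9, V_12, V_13}, which has 10 nodes.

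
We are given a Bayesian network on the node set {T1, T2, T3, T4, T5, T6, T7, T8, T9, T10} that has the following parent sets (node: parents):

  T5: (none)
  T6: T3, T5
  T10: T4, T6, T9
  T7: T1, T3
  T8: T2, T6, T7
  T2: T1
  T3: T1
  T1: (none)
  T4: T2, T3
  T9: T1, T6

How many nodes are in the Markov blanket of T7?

5

A node's Markov blanket = Pa ∪ Ch ∪ (parents of Ch other than the node itself).
T7 has parents T1, T3.
Children of T7: T8.
Co-parents of T7 (other parents of its children):
  parents(T8) \ {T7} = {T2, T6}.
MB(T7) = {T1, T2, T3, T6, T8}, which has 5 nodes.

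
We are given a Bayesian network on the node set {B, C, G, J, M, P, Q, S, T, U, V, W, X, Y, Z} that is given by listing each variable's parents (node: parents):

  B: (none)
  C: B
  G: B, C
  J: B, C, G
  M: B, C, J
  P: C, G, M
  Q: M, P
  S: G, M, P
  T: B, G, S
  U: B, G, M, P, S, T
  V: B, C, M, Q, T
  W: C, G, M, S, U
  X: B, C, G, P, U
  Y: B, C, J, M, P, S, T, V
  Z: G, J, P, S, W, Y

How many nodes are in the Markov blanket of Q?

6

By definition, MB(Q) is built from Q's parents, Q's children, and the co-parents of Q.
Q has child V.
Parents of Q: M, P.
Parents of each child, excluding Q:
  parents(V) \ {Q} = {B, C, M, T}.
MB(Q) = {B, C, M, P, T, V}, which has 6 nodes.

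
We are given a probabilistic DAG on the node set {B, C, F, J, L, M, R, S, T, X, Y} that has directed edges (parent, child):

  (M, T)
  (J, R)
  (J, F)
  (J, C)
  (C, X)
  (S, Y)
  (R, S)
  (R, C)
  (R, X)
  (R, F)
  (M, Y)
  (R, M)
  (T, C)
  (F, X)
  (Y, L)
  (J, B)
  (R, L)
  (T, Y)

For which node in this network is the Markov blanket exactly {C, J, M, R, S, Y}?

T

The target node must have every member of {C, J, M, R, S, Y} as a parent, child, or co-parent, and no others.
Parents of T: M; children: C, Y; co-parents: J, M, R, S.
These exactly cover the given set, so the node is T.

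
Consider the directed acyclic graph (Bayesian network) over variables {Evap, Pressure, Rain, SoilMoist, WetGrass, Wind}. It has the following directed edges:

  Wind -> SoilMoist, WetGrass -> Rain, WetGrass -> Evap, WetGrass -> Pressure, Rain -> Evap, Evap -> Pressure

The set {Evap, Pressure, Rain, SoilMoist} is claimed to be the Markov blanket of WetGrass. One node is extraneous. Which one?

WetGrass has no parents.
Ch(WetGrass) = {Evap, Pressure, Rain}.
Co-parents of WetGrass (other parents of its children):
  Rain: —
  Evap: Rain
  Pressure: Evap
MB(WetGrass) = {Evap, Pressure, Rain}.
SoilMoist is neither a parent, child, nor co-parent of WetGrass, so it does not belong.

SoilMoist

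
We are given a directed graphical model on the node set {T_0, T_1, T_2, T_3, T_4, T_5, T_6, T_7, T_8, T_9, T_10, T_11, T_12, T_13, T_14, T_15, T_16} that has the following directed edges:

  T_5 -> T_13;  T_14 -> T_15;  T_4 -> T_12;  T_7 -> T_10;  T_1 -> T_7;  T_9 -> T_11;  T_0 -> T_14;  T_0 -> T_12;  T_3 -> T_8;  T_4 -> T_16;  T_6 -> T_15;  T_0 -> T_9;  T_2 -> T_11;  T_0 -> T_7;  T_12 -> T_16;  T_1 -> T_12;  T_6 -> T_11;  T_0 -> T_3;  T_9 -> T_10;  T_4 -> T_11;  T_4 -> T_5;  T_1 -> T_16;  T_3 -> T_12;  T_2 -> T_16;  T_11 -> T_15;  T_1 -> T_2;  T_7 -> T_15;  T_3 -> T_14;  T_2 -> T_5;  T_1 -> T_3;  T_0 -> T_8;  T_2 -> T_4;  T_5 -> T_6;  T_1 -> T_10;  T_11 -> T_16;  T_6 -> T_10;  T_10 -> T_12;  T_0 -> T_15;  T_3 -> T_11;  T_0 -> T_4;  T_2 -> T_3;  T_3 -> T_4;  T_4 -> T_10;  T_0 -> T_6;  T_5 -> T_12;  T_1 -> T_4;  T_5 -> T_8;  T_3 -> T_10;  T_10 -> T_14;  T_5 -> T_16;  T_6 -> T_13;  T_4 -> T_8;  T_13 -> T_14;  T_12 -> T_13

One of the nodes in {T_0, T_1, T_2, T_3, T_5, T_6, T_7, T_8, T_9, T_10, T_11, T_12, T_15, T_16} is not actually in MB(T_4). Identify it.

T_4 has parents T_0, T_1, T_2, T_3.
T_4's children: T_5, T_8, T_10, T_11, T_12, T_16.
Other parents of T_4's children:
  T_5's other parent is T_2.
  T_8 also has parents T_0, T_3, T_5.
  T_10 also has parents T_1, T_3, T_6, T_7, T_9.
  T_11 also has parents T_2, T_3, T_6, T_9.
  T_12's other parents are T_0, T_1, T_3, T_5, T_10.
  parents(T_16) \ {T_4} = {T_1, T_2, T_5, T_11, T_12}.
MB(T_4) = {T_0, T_1, T_2, T_3, T_5, T_6, T_7, T_8, T_9, T_10, T_11, T_12, T_16}.
T_15 is neither a parent, child, nor co-parent of T_4, so it does not belong.

T_15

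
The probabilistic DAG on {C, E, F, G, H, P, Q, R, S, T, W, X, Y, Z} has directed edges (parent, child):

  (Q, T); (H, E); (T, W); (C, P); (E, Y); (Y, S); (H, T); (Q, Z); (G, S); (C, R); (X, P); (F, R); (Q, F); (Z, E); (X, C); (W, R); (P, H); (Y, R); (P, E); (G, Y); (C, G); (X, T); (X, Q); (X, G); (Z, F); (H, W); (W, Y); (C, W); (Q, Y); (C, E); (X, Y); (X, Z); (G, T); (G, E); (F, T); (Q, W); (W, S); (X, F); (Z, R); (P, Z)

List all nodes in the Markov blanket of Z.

A node's Markov blanket = Pa ∪ Ch ∪ (parents of Ch other than the node itself).
Pa(Z) = {P, Q, X}.
Ch(Z) = {E, F, R}.
Parents of each child, excluding Z:
  E: C, G, H, P
  F: Q, X
  R: C, F, W, Y
Taking the union gives {C, E, F, G, H, P, Q, R, W, X, Y}.

{C, E, F, G, H, P, Q, R, W, X, Y}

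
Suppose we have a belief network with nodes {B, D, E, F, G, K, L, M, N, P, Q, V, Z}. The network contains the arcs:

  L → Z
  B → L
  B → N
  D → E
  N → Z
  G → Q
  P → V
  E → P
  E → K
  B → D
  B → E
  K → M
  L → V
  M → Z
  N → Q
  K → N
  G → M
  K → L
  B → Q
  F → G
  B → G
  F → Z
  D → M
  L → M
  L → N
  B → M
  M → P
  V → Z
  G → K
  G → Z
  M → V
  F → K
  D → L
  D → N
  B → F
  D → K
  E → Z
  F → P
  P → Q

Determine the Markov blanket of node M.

A node's Markov blanket = Pa ∪ Ch ∪ (parents of Ch other than the node itself).
M's parents: B, D, G, K, L.
M has children P, V, Z.
For each child, the remaining parents (spouses of M):
  P also has parents E, F.
  V also has parents L, P.
  Z's other parents are E, F, G, L, N, V.
Taking the union gives {B, D, E, F, G, K, L, N, P, V, Z}.

{B, D, E, F, G, K, L, N, P, V, Z}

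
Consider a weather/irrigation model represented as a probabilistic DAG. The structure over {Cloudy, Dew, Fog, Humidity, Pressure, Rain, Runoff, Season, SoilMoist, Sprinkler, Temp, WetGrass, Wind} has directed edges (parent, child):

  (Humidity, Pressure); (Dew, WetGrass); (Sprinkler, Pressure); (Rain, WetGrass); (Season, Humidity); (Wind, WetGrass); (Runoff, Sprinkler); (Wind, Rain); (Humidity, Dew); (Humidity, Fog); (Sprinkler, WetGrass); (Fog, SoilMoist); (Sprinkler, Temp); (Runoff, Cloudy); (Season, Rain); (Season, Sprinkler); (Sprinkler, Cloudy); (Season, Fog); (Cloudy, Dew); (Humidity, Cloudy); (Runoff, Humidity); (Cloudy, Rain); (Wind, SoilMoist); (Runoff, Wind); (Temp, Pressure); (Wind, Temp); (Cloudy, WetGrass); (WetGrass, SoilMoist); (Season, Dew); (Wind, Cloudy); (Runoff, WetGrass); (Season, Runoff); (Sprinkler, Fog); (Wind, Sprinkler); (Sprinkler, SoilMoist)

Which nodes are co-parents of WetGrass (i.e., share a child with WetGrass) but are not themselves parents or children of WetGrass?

{Fog}

Children of WetGrass: SoilMoist.
  SoilMoist: Fog, Sprinkler, Wind
Excluding nodes already adjacent to WetGrass (Cloudy, Dew, Rain, Runoff, SoilMoist, Sprinkler, Wind), the co-parent-only contribution is {Fog}.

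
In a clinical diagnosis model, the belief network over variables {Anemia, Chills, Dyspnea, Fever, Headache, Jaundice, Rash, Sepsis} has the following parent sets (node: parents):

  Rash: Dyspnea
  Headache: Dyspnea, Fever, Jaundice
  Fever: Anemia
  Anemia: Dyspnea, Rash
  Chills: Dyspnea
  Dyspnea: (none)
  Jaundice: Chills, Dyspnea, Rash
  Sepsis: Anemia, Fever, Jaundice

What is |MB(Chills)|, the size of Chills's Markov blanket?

Parents of Chills: Dyspnea.
Children of Chills: Jaundice.
For each child, the remaining parents (spouses of Chills):
  Jaundice: Dyspnea, Rash
MB(Chills) = {Dyspnea, Jaundice, Rash}, which has 3 nodes.

3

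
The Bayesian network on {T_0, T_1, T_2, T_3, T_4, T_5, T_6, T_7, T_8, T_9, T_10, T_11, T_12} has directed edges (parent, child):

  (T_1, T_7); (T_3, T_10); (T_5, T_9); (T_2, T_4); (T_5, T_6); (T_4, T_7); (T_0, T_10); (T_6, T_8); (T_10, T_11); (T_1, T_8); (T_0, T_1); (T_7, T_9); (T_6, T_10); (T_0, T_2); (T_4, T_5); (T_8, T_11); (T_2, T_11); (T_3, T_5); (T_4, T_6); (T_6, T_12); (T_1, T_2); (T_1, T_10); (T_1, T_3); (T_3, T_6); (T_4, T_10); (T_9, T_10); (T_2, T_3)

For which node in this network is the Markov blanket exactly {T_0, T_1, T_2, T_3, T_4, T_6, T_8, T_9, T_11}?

T_10

The target node must have every member of {T_0, T_1, T_2, T_3, T_4, T_6, T_8, T_9, T_11} as a parent, child, or co-parent, and no others.
Parents of T_10: T_0, T_1, T_3, T_4, T_6, T_9; children: T_11; co-parents: T_2, T_8.
These exactly cover the given set, so the node is T_10.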